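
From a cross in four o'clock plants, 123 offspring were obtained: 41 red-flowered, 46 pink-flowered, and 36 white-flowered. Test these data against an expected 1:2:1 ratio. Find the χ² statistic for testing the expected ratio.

Total ratio parts = 4. Expected numbers out of 123:
  red-flowered: 123 × 1/4 = 30.75
  pink-flowered: 123 × 2/4 = 61.5
  white-flowered: 123 × 1/4 = 30.75
χ² = Σ (O − E)² / E
  red-flowered: (41 − 30.75)² / 30.75 = 3.4167
  pink-flowered: (46 − 61.5)² / 61.5 = 3.9065
  white-flowered: (36 − 30.75)² / 30.75 = 0.8963
χ² = 3.4167 + 3.9065 + 0.8963 = 8.2195 ≈ 8.220

8.220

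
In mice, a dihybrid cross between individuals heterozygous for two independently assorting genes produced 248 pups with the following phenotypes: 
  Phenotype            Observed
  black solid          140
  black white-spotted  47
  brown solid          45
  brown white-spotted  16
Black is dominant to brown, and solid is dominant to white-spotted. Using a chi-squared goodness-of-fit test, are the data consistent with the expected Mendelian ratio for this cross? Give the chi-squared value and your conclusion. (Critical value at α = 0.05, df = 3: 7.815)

0.072; consistent

A dihybrid F₂ with independent assortment and complete dominance at both loci gives a 9:3:3:1 phenotypic ratio.
Under the 9:3:3:1 hypothesis (Σ ratio = 16, N = 248):
  black solid: 248 × 9/16 = 139.5
  black white-spotted: 248 × 3/16 = 46.5
  brown solid: 248 × 3/16 = 46.5
  brown white-spotted: 248 × 1/16 = 15.5
χ² = Σ (O − E)² / E
  black solid: (140 − 139.5)² / 139.5 = 0.0018
  black white-spotted: (47 − 46.5)² / 46.5 = 0.0054
  brown solid: (45 − 46.5)² / 46.5 = 0.0484
  brown white-spotted: (16 − 15.5)² / 15.5 = 0.0161
χ² = 0.0018 + 0.0054 + 0.0484 + 0.0161 = 0.0717 ≈ 0.072
Degrees of freedom = 4 − 1 = 3; critical value at α = 0.05 is 7.815.
Since 0.072 < 7.815, we fail to reject the null hypothesis — the data are consistent with the 9:3:3:1 ratio.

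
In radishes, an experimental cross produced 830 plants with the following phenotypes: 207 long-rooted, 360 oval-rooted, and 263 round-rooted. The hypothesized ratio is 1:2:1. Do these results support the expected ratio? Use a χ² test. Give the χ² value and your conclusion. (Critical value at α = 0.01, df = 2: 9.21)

22.135; not consistent

Expected counts for N = 830 under a 1:2:1 ratio (total parts = 4):
  long-rooted: 830 × 1/4 = 207.5
  oval-rooted: 830 × 2/4 = 415
  round-rooted: 830 × 1/4 = 207.5
χ² = Σ (O − E)² / E
  long-rooted: (207 − 207.5)² / 207.5 = 0.0012
  oval-rooted: (360 − 415)² / 415 = 7.2892
  round-rooted: (263 − 207.5)² / 207.5 = 14.8446
χ² = 0.0012 + 7.2892 + 14.8446 = 22.135
Degrees of freedom = 3 − 1 = 2; critical value at α = 0.01 is 9.21.
Since 22.135 > 9.21, we reject the null hypothesis — the data do not fit the 1:2:1 ratio.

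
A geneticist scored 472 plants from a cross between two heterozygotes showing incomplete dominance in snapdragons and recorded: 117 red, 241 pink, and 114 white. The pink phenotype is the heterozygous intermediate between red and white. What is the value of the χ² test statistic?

0.250

With incomplete dominance, a heterozygote × heterozygote cross gives a 1:2:1 phenotypic ratio.
Under the 1:2:1 hypothesis (Σ ratio = 4, N = 472):
  red: 472 × 1/4 = 118
  pink: 472 × 2/4 = 236
  white: 472 × 1/4 = 118
χ² = Σ (O − E)² / E
  red: (117 − 118)² / 118 = 0.0085
  pink: (241 − 236)² / 236 = 0.1059
  white: (114 − 118)² / 118 = 0.1356
χ² = 0.0085 + 0.1059 + 0.1356 = 0.250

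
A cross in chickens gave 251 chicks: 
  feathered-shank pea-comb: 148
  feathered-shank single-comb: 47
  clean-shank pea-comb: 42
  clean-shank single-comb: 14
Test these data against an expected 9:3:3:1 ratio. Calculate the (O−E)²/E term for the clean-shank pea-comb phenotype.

Total ratio parts = 16. Expected numbers out of 251:
  feathered-shank pea-comb: 251 × 9/16 = 141.1875
  feathered-shank single-comb: 251 × 3/16 = 47.0625
  clean-shank pea-comb: 251 × 3/16 = 47.0625
  clean-shank single-comb: 251 × 1/16 = 15.6875
Contribution of clean-shank pea-comb: (42 − 47.0625)² / 47.0625 = 0.5446

0.545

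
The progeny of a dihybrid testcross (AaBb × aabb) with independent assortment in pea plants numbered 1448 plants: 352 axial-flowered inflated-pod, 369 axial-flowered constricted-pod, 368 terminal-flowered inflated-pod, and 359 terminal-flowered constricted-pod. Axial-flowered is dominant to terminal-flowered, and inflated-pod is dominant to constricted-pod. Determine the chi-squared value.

A dihybrid testcross with independent assortment gives a 1:1:1:1 ratio.
The 1:1:1:1 ratio has 4 parts, so with N = 1448 the expected counts are:
  axial-flowered inflated-pod: 1448 × 1/4 = 362
  axial-flowered constricted-pod: 1448 × 1/4 = 362
  terminal-flowered inflated-pod: 1448 × 1/4 = 362
  terminal-flowered constricted-pod: 1448 × 1/4 = 362
χ² = Σ (O − E)² / E
  axial-flowered inflated-pod: (352 − 362)² / 362 = 0.2762
  axial-flowered constricted-pod: (369 − 362)² / 362 = 0.1354
  terminal-flowered inflated-pod: (368 − 362)² / 362 = 0.0994
  terminal-flowered constricted-pod: (359 − 362)² / 362 = 0.0249
χ² = 0.2762 + 0.1354 + 0.0994 + 0.0249 = 0.5359 ≈ 0.536

0.536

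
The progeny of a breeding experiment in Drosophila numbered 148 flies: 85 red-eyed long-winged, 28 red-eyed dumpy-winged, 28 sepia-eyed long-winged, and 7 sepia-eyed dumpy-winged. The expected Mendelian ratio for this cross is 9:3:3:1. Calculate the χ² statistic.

Under the 9:3:3:1 hypothesis (Σ ratio = 16, N = 148):
  red-eyed long-winged: 148 × 9/16 = 83.25
  red-eyed dumpy-winged: 148 × 3/16 = 27.75
  sepia-eyed long-winged: 148 × 3/16 = 27.75
  sepia-eyed dumpy-winged: 148 × 1/16 = 9.25
χ² = Σ (O − E)² / E
  red-eyed long-winged: (85 − 83.25)² / 83.25 = 0.0368
  red-eyed dumpy-winged: (28 − 27.75)² / 27.75 = 0.0023
  sepia-eyed long-winged: (28 − 27.75)² / 27.75 = 0.0023
  sepia-eyed dumpy-winged: (7 − 9.25)² / 9.25 = 0.5473
χ² = 0.0368 + 0.0023 + 0.0023 + 0.5473 = 0.5887 ≈ 0.589

0.589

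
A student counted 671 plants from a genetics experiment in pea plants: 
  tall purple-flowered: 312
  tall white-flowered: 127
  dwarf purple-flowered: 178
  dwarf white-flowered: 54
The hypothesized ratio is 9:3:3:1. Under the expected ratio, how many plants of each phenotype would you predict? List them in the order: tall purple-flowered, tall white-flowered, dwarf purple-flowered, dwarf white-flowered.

Total ratio parts = 16. Expected numbers out of 671:
  tall purple-flowered: 671 × 9/16 = 377.4375
  tall white-flowered: 671 × 3/16 = 125.8125
  dwarf purple-flowered: 671 × 3/16 = 125.8125
  dwarf white-flowered: 671 × 1/16 = 41.9375

377.4375, 125.8125, 125.8125, 41.9375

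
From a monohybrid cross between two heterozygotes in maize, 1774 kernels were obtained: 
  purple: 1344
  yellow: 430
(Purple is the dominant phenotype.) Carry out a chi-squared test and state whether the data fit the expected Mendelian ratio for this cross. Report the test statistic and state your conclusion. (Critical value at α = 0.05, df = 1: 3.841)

For a monohybrid cross between heterozygotes with complete dominance, the expected phenotypic ratio is 3:1.
Total ratio parts = 4. Expected numbers out of 1774:
  purple: 1774 × 3/4 = 1330.5
  yellow: 1774 × 1/4 = 443.5
χ² = Σ (O − E)² / E
  purple: (1344 − 1330.5)² / 1330.5 = 0.1370
  yellow: (430 − 443.5)² / 443.5 = 0.4109
χ² = 0.1370 + 0.4109 = 0.5479 ≈ 0.548
Degrees of freedom = 2 − 1 = 1; critical value at α = 0.05 is 3.841.
Since 0.548 < 3.841, we fail to reject the null hypothesis — the data are consistent with the 3:1 ratio.

0.548; consistent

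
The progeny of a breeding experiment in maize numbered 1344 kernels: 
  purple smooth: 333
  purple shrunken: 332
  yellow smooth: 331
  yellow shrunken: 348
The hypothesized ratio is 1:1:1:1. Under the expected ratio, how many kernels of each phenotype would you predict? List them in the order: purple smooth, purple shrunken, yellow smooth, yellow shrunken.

Total ratio parts = 4. Expected numbers out of 1344:
  purple smooth: 1344 × 1/4 = 336
  purple shrunken: 1344 × 1/4 = 336
  yellow smooth: 1344 × 1/4 = 336
  yellow shrunken: 1344 × 1/4 = 336

336, 336, 336, 336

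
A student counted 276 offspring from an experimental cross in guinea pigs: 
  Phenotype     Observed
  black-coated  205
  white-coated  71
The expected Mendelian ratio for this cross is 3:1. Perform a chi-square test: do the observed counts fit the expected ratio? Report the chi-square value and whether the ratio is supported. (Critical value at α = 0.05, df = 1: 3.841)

0.077; consistent

Under the 3:1 hypothesis (Σ ratio = 4, N = 276):
  black-coated: 276 × 3/4 = 207
  white-coated: 276 × 1/4 = 69
χ² = Σ (O − E)² / E
  black-coated: (205 − 207)² / 207 = 0.0193
  white-coated: (71 − 69)² / 69 = 0.0580
χ² = 0.0193 + 0.0580 = 0.0773 ≈ 0.077
Degrees of freedom = 2 − 1 = 1; critical value at α = 0.05 is 3.841.
Since 0.077 < 3.841, we fail to reject the null hypothesis — the data are consistent with the 3:1 ratio.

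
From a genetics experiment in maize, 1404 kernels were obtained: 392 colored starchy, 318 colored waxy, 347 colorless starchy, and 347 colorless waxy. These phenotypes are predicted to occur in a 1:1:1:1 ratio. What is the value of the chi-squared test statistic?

7.983

Total ratio parts = 4. Expected numbers out of 1404:
  colored starchy: 1404 × 1/4 = 351
  colored waxy: 1404 × 1/4 = 351
  colorless starchy: 1404 × 1/4 = 351
  colorless waxy: 1404 × 1/4 = 351
χ² = Σ (O − E)² / E
  colored starchy: (392 − 351)² / 351 = 4.7892
  colored waxy: (318 − 351)² / 351 = 3.1026
  colorless starchy: (347 − 351)² / 351 = 0.0456
  colorless waxy: (347 − 351)² / 351 = 0.0456
χ² = 4.7892 + 3.1026 + 0.0456 + 0.0456 = 7.983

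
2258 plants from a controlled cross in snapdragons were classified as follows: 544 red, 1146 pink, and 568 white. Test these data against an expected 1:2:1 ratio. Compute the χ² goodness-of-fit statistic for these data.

1.022

Total ratio parts = 4. Expected numbers out of 2258:
  red: 2258 × 1/4 = 564.5
  pink: 2258 × 2/4 = 1129
  white: 2258 × 1/4 = 564.5
χ² = Σ (O − E)² / E
  red: (544 − 564.5)² / 564.5 = 0.7445
  pink: (1146 − 1129)² / 1129 = 0.2560
  white: (568 − 564.5)² / 564.5 = 0.0217
χ² = 0.7445 + 0.2560 + 0.0217 = 1.0222 ≈ 1.022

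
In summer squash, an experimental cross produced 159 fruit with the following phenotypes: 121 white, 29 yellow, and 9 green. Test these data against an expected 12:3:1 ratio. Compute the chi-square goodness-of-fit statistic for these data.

The 12:3:1 ratio has 16 parts, so with N = 159 the expected counts are:
  white: 159 × 12/16 = 119.25
  yellow: 159 × 3/16 = 29.8125
  green: 159 × 1/16 = 9.9375
χ² = Σ (O − E)² / E
  white: (121 − 119.25)² / 119.25 = 0.0257
  yellow: (29 − 29.8125)² / 29.8125 = 0.0221
  green: (9 − 9.9375)² / 9.9375 = 0.0884
χ² = 0.0257 + 0.0221 + 0.0884 = 0.1362 ≈ 0.136

0.136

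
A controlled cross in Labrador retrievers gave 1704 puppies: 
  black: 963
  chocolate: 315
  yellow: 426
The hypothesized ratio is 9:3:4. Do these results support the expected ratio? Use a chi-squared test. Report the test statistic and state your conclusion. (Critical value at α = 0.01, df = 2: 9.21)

Total ratio parts = 16. Expected numbers out of 1704:
  black: 1704 × 9/16 = 958.5
  chocolate: 1704 × 3/16 = 319.5
  yellow: 1704 × 4/16 = 426
χ² = Σ (O − E)² / E
  black: (963 − 958.5)² / 958.5 = 0.0211
  chocolate: (315 − 319.5)² / 319.5 = 0.0634
  yellow: (426 − 426)² / 426 = 0.0000
χ² = 0.0211 + 0.0634 + 0.0000 = 0.0845 ≈ 0.085
Degrees of freedom = 3 − 1 = 2; critical value at α = 0.01 is 9.21.
Since 0.085 < 9.21, we fail to reject the null hypothesis — the data are consistent with the 9:3:4 ratio.

0.085; consistent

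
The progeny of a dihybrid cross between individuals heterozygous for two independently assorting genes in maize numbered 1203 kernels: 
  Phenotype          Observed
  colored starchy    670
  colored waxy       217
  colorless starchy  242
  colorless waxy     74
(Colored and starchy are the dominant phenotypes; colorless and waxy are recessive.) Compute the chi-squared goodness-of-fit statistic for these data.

1.608

A dihybrid F₂ with independent assortment and complete dominance at both loci gives a 9:3:3:1 phenotypic ratio.
The 9:3:3:1 ratio has 16 parts, so with N = 1203 the expected counts are:
  colored starchy: 1203 × 9/16 = 676.6875
  colored waxy: 1203 × 3/16 = 225.5625
  colorless starchy: 1203 × 3/16 = 225.5625
  colorless waxy: 1203 × 1/16 = 75.1875
χ² = Σ (O − E)² / E
  colored starchy: (670 − 676.6875)² / 676.6875 = 0.0661
  colored waxy: (217 − 225.5625)² / 225.5625 = 0.3250
  colorless starchy: (242 − 225.5625)² / 225.5625 = 1.1979
  colorless waxy: (74 − 75.1875)² / 75.1875 = 0.0188
χ² = 0.0661 + 0.3250 + 1.1979 + 0.0188 = 1.6078 ≈ 1.608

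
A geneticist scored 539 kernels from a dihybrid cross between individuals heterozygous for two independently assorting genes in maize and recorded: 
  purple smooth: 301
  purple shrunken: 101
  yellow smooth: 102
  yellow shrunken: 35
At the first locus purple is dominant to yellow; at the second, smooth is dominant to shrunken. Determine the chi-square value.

0.076

A dihybrid F₂ with independent assortment and complete dominance at both loci gives a 9:3:3:1 phenotypic ratio.
The 9:3:3:1 ratio has 16 parts, so with N = 539 the expected counts are:
  purple smooth: 539 × 9/16 = 303.1875
  purple shrunken: 539 × 3/16 = 101.0625
  yellow smooth: 539 × 3/16 = 101.0625
  yellow shrunken: 539 × 1/16 = 33.6875
χ² = Σ (O − E)² / E
  purple smooth: (301 − 303.1875)² / 303.1875 = 0.0158
  purple shrunken: (101 − 101.0625)² / 101.0625 = 0.0000
  yellow smooth: (102 − 101.0625)² / 101.0625 = 0.0087
  yellow shrunken: (35 − 33.6875)² / 33.6875 = 0.0511
χ² = 0.0158 + 0.0000 + 0.0087 + 0.0511 = 0.0756 ≈ 0.076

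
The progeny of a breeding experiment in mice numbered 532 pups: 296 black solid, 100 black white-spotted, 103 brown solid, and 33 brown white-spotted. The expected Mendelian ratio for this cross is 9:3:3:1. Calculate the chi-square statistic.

0.144

Total ratio parts = 16. Expected numbers out of 532:
  black solid: 532 × 9/16 = 299.25
  black white-spotted: 532 × 3/16 = 99.75
  brown solid: 532 × 3/16 = 99.75
  brown white-spotted: 532 × 1/16 = 33.25
χ² = Σ (O − E)² / E
  black solid: (296 − 299.25)² / 299.25 = 0.0353
  black white-spotted: (100 − 99.75)² / 99.75 = 0.0006
  brown solid: (103 − 99.75)² / 99.75 = 0.1059
  brown white-spotted: (33 − 33.25)² / 33.25 = 0.0019
χ² = 0.0353 + 0.0006 + 0.1059 + 0.0019 = 0.1437 ≈ 0.144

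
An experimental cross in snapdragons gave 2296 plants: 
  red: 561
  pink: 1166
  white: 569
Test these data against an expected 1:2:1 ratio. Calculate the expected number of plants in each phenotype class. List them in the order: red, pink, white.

574, 1148, 574

Under the 1:2:1 hypothesis (Σ ratio = 4, N = 2296):
  red: 2296 × 1/4 = 574
  pink: 2296 × 2/4 = 1148
  white: 2296 × 1/4 = 574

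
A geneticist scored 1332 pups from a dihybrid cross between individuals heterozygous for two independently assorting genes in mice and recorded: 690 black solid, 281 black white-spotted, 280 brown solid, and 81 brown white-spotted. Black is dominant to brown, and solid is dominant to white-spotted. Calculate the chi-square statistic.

A dihybrid F₂ with independent assortment and complete dominance at both loci gives a 9:3:3:1 phenotypic ratio.
Expected counts for N = 1332 under a 9:3:3:1 ratio (total parts = 16):
  black solid: 1332 × 9/16 = 749.25
  black white-spotted: 1332 × 3/16 = 249.75
  brown solid: 1332 × 3/16 = 249.75
  brown white-spotted: 1332 × 1/16 = 83.25
χ² = Σ (O − E)² / E
  black solid: (690 − 749.25)² / 749.25 = 4.6854
  black white-spotted: (281 − 249.75)² / 249.75 = 3.9102
  brown solid: (280 − 249.75)² / 249.75 = 3.6639
  brown white-spotted: (81 − 83.25)² / 83.25 = 0.0608
χ² = 4.6854 + 3.9102 + 3.6639 + 0.0608 = 12.3203 ≈ 12.320

12.320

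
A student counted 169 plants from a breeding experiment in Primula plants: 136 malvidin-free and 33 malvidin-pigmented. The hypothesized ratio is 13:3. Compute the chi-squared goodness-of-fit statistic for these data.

Expected counts for N = 169 under a 13:3 ratio (total parts = 16):
  malvidin-free: 169 × 13/16 = 137.3125
  malvidin-pigmented: 169 × 3/16 = 31.6875
χ² = Σ (O − E)² / E
  malvidin-free: (136 − 137.3125)² / 137.3125 = 0.0125
  malvidin-pigmented: (33 − 31.6875)² / 31.6875 = 0.0544
χ² = 0.0125 + 0.0544 = 0.0669 ≈ 0.067

0.067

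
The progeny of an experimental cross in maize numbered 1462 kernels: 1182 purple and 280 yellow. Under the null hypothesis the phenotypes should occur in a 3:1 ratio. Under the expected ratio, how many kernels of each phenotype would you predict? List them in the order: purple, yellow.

1096.5, 365.5

Total ratio parts = 4. Expected numbers out of 1462:
  purple: 1462 × 3/4 = 1096.5
  yellow: 1462 × 1/4 = 365.5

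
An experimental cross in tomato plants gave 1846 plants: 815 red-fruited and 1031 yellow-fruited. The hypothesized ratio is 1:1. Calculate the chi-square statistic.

25.274

The 1:1 ratio has 2 parts, so with N = 1846 the expected counts are:
  red-fruited: 1846 × 1/2 = 923
  yellow-fruited: 1846 × 1/2 = 923
χ² = Σ (O − E)² / E
  red-fruited: (815 − 923)² / 923 = 12.6371
  yellow-fruited: (1031 − 923)² / 923 = 12.6371
χ² = 12.6371 + 12.6371 = 25.2742 ≈ 25.274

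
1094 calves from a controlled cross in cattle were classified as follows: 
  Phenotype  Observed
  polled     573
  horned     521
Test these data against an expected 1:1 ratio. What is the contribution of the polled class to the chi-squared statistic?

1.236

Total ratio parts = 2. Expected numbers out of 1094:
  polled: 1094 × 1/2 = 547
  horned: 1094 × 1/2 = 547
Contribution of polled: (573 − 547)² / 547 = 1.2358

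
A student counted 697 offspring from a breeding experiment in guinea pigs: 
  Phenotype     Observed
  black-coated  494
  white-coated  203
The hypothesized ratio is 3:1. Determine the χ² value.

6.325

Expected counts for N = 697 under a 3:1 ratio (total parts = 4):
  black-coated: 697 × 3/4 = 522.75
  white-coated: 697 × 1/4 = 174.25
χ² = Σ (O − E)² / E
  black-coated: (494 − 522.75)² / 522.75 = 1.5812
  white-coated: (203 − 174.25)² / 174.25 = 4.7435
χ² = 1.5812 + 4.7435 = 6.3247 ≈ 6.325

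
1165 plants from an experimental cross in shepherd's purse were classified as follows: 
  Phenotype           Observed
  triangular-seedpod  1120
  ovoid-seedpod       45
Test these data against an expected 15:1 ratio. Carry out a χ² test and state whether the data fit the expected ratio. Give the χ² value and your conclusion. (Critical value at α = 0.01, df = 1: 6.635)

Under the 15:1 hypothesis (Σ ratio = 16, N = 1165):
  triangular-seedpod: 1165 × 15/16 = 1092.1875
  ovoid-seedpod: 1165 × 1/16 = 72.8125
χ² = Σ (O − E)² / E
  triangular-seedpod: (1120 − 1092.1875)² / 1092.1875 = 0.7082
  ovoid-seedpod: (45 − 72.8125)² / 72.8125 = 10.6237
χ² = 0.7082 + 10.6237 = 11.3319 ≈ 11.332
Degrees of freedom = 2 − 1 = 1; critical value at α = 0.01 is 6.635.
Since 11.332 > 6.635, we reject the null hypothesis — the data do not fit the 15:1 ratio.

11.332; not consistent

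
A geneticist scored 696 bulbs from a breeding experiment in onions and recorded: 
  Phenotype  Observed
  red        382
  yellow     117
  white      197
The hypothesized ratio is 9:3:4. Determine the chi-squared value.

Total ratio parts = 16. Expected numbers out of 696:
  red: 696 × 9/16 = 391.5
  yellow: 696 × 3/16 = 130.5
  white: 696 × 4/16 = 174
χ² = Σ (O − E)² / E
  red: (382 − 391.5)² / 391.5 = 0.2305
  yellow: (117 − 130.5)² / 130.5 = 1.3966
  white: (197 − 174)² / 174 = 3.0402
χ² = 0.2305 + 1.3966 + 3.0402 = 4.6673 ≈ 4.667

4.667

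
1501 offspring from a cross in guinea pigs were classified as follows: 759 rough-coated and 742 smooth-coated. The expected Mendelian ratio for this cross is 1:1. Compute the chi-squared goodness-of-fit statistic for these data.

Total ratio parts = 2. Expected numbers out of 1501:
  rough-coated: 1501 × 1/2 = 750.5
  smooth-coated: 1501 × 1/2 = 750.5
χ² = Σ (O − E)² / E
  rough-coated: (759 − 750.5)² / 750.5 = 0.0963
  smooth-coated: (742 − 750.5)² / 750.5 = 0.0963
χ² = 0.0963 + 0.0963 = 0.1926 ≈ 0.193

0.193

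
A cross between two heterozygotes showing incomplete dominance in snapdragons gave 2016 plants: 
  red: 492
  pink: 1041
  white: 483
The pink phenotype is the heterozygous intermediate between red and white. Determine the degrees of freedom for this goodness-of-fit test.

With incomplete dominance, a heterozygote × heterozygote cross gives a 1:2:1 phenotypic ratio.
A goodness-of-fit test with 3 phenotype classes has df = 3 − 1 = 2.

2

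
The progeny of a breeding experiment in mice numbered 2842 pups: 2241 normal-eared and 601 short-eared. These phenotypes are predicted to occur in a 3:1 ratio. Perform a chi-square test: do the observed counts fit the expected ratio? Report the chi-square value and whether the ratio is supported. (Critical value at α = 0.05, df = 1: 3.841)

22.501; not consistent

Under the 3:1 hypothesis (Σ ratio = 4, N = 2842):
  normal-eared: 2842 × 3/4 = 2131.5
  short-eared: 2842 × 1/4 = 710.5
χ² = Σ (O − E)² / E
  normal-eared: (2241 − 2131.5)² / 2131.5 = 5.6253
  short-eared: (601 − 710.5)² / 710.5 = 16.8758
χ² = 5.6253 + 16.8758 = 22.5011 ≈ 22.501
Degrees of freedom = 2 − 1 = 1; critical value at α = 0.05 is 3.841.
Since 22.501 > 3.841, we reject the null hypothesis — the data do not fit the 3:1 ratio.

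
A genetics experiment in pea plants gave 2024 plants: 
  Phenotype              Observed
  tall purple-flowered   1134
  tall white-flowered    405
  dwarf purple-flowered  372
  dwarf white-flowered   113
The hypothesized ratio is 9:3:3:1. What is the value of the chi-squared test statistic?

The 9:3:3:1 ratio has 16 parts, so with N = 2024 the expected counts are:
  tall purple-flowered: 2024 × 9/16 = 1138.5
  tall white-flowered: 2024 × 3/16 = 379.5
  dwarf purple-flowered: 2024 × 3/16 = 379.5
  dwarf white-flowered: 2024 × 1/16 = 126.5
χ² = Σ (O − E)² / E
  tall purple-flowered: (1134 − 1138.5)² / 1138.5 = 0.0178
  tall white-flowered: (405 − 379.5)² / 379.5 = 1.7134
  dwarf purple-flowered: (372 − 379.5)² / 379.5 = 0.1482
  dwarf white-flowered: (113 − 126.5)² / 126.5 = 1.4407
χ² = 0.0178 + 1.7134 + 0.1482 + 1.4407 = 3.3201 ≈ 3.320

3.320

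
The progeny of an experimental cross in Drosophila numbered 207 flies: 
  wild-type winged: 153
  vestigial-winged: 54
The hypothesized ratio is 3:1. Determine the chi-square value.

0.130

Expected counts for N = 207 under a 3:1 ratio (total parts = 4):
  wild-type winged: 207 × 3/4 = 155.25
  vestigial-winged: 207 × 1/4 = 51.75
χ² = Σ (O − E)² / E
  wild-type winged: (153 − 155.25)² / 155.25 = 0.0326
  vestigial-winged: (54 − 51.75)² / 51.75 = 0.0978
χ² = 0.0326 + 0.0978 = 0.1304 ≈ 0.130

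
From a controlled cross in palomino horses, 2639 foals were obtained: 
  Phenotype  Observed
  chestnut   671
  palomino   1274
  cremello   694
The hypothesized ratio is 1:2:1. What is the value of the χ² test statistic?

3.539

Expected counts for N = 2639 under a 1:2:1 ratio (total parts = 4):
  chestnut: 2639 × 1/4 = 659.75
  palomino: 2639 × 2/4 = 1319.5
  cremello: 2639 × 1/4 = 659.75
χ² = Σ (O − E)² / E
  chestnut: (671 − 659.75)² / 659.75 = 0.1918
  palomino: (1274 − 1319.5)² / 1319.5 = 1.5690
  cremello: (694 − 659.75)² / 659.75 = 1.7780
χ² = 0.1918 + 1.5690 + 1.7780 = 3.5388 ≈ 3.539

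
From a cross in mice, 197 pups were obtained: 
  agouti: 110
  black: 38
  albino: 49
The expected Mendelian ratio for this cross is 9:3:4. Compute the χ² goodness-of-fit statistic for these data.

0.038

The 9:3:4 ratio has 16 parts, so with N = 197 the expected counts are:
  agouti: 197 × 9/16 = 110.8125
  black: 197 × 3/16 = 36.9375
  albino: 197 × 4/16 = 49.25
χ² = Σ (O − E)² / E
  agouti: (110 − 110.8125)² / 110.8125 = 0.0060
  black: (38 − 36.9375)² / 36.9375 = 0.0306
  albino: (49 − 49.25)² / 49.25 = 0.0013
χ² = 0.0060 + 0.0306 + 0.0013 = 0.0379 ≈ 0.038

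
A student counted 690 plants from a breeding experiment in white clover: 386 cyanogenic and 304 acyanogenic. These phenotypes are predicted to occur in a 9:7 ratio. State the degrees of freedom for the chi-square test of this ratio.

A goodness-of-fit test with 2 phenotype classes has df = 2 − 1 = 1.

1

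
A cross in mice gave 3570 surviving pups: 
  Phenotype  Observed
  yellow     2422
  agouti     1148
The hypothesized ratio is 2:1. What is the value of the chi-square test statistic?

Total ratio parts = 3. Expected numbers out of 3570:
  yellow: 3570 × 2/3 = 2380
  agouti: 3570 × 1/3 = 1190
χ² = Σ (O − E)² / E
  yellow: (2422 − 2380)² / 2380 = 0.7412
  agouti: (1148 − 1190)² / 1190 = 1.4824
χ² = 0.7412 + 1.4824 = 2.2236 ≈ 2.224

2.224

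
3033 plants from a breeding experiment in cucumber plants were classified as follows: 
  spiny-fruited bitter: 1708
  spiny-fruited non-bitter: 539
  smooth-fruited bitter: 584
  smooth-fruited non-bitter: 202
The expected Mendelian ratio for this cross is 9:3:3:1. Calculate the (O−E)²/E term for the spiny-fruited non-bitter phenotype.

Total ratio parts = 16. Expected numbers out of 3033:
  spiny-fruited bitter: 3033 × 9/16 = 1706.0625
  spiny-fruited non-bitter: 3033 × 3/16 = 568.6875
  smooth-fruited bitter: 3033 × 3/16 = 568.6875
  smooth-fruited non-bitter: 3033 × 1/16 = 189.5625
Contribution of spiny-fruited non-bitter: (539 − 568.6875)² / 568.6875 = 1.5498

1.550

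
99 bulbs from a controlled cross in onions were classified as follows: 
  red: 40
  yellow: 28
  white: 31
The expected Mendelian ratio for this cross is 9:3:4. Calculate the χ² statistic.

Total ratio parts = 16. Expected numbers out of 99:
  red: 99 × 9/16 = 55.6875
  yellow: 99 × 3/16 = 18.5625
  white: 99 × 4/16 = 24.75
χ² = Σ (O − E)² / E
  red: (40 − 55.6875)² / 55.6875 = 4.4193
  yellow: (28 − 18.5625)² / 18.5625 = 4.7982
  white: (31 − 24.75)² / 24.75 = 1.5783
χ² = 4.4193 + 4.7982 + 1.5783 = 10.7958 ≈ 10.796

10.796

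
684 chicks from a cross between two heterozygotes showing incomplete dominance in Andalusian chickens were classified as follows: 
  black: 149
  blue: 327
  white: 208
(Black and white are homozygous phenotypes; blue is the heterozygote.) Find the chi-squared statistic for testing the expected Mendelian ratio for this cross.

With incomplete dominance, a heterozygote × heterozygote cross gives a 1:2:1 phenotypic ratio.
The 1:2:1 ratio has 4 parts, so with N = 684 the expected counts are:
  black: 684 × 1/4 = 171
  blue: 684 × 2/4 = 342
  white: 684 × 1/4 = 171
χ² = Σ (O − E)² / E
  black: (149 − 171)² / 171 = 2.8304
  blue: (327 − 342)² / 342 = 0.6579
  white: (208 − 171)² / 171 = 8.0058
χ² = 2.8304 + 0.6579 + 8.0058 = 11.4941 ≈ 11.494

11.494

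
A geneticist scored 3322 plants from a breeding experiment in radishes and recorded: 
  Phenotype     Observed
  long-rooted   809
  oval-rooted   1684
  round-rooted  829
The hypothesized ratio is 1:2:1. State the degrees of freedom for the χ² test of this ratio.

A goodness-of-fit test with 3 phenotype classes has df = 3 − 1 = 2.

2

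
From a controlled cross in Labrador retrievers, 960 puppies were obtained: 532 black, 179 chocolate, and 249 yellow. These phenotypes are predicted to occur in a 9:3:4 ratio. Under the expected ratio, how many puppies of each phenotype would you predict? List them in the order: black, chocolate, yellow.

540, 180, 240

Under the 9:3:4 hypothesis (Σ ratio = 16, N = 960):
  black: 960 × 9/16 = 540
  chocolate: 960 × 3/16 = 180
  yellow: 960 × 4/16 = 240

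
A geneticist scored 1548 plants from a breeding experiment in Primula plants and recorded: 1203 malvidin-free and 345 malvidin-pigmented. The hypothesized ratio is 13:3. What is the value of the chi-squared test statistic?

Expected counts for N = 1548 under a 13:3 ratio (total parts = 16):
  malvidin-free: 1548 × 13/16 = 1257.75
  malvidin-pigmented: 1548 × 3/16 = 290.25
χ² = Σ (O − E)² / E
  malvidin-free: (1203 − 1257.75)² / 1257.75 = 2.3833
  malvidin-pigmented: (345 − 290.25)² / 290.25 = 10.3275
χ² = 2.3833 + 10.3275 = 12.7108 ≈ 12.711

12.711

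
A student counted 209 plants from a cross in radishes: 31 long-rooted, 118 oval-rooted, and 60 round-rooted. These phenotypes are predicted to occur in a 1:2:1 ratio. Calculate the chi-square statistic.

11.536

Total ratio parts = 4. Expected numbers out of 209:
  long-rooted: 209 × 1/4 = 52.25
  oval-rooted: 209 × 2/4 = 104.5
  round-rooted: 209 × 1/4 = 52.25
χ² = Σ (O − E)² / E
  long-rooted: (31 − 52.25)² / 52.25 = 8.6423
  oval-rooted: (118 − 104.5)² / 104.5 = 1.7440
  round-rooted: (60 − 52.25)² / 52.25 = 1.1495
χ² = 8.6423 + 1.7440 + 1.1495 = 11.5358 ≈ 11.536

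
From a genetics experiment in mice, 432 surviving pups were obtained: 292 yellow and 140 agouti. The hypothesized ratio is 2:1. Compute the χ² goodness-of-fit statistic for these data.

0.167

Under the 2:1 hypothesis (Σ ratio = 3, N = 432):
  yellow: 432 × 2/3 = 288
  agouti: 432 × 1/3 = 144
χ² = Σ (O − E)² / E
  yellow: (292 − 288)² / 288 = 0.0556
  agouti: (140 − 144)² / 144 = 0.1111
χ² = 0.0556 + 0.1111 = 0.1667 ≈ 0.167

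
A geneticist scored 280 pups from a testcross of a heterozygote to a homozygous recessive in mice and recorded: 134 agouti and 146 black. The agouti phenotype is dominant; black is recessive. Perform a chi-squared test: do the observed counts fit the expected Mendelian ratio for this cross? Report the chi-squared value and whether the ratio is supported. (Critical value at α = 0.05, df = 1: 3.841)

0.514; consistent

A testcross of a heterozygote (Aa × aa) gives a 1:1 phenotypic ratio.
The 1:1 ratio has 2 parts, so with N = 280 the expected counts are:
  agouti: 280 × 1/2 = 140
  black: 280 × 1/2 = 140
χ² = Σ (O − E)² / E
  agouti: (134 − 140)² / 140 = 0.2571
  black: (146 − 140)² / 140 = 0.2571
χ² = 0.2571 + 0.2571 = 0.5142 ≈ 0.514
Degrees of freedom = 2 − 1 = 1; critical value at α = 0.05 is 3.841.
Since 0.514 < 3.841, we fail to reject the null hypothesis — the data are consistent with the 1:1 ratio.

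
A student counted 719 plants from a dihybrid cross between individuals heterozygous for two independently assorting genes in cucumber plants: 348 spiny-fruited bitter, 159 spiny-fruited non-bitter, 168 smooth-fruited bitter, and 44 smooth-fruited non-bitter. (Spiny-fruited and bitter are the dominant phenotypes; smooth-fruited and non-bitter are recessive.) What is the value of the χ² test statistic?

20.405

A dihybrid F₂ with independent assortment and complete dominance at both loci gives a 9:3:3:1 phenotypic ratio.
Total ratio parts = 16. Expected numbers out of 719:
  spiny-fruited bitter: 719 × 9/16 = 404.4375
  spiny-fruited non-bitter: 719 × 3/16 = 134.8125
  smooth-fruited bitter: 719 × 3/16 = 134.8125
  smooth-fruited non-bitter: 719 × 1/16 = 44.9375
χ² = Σ (O − E)² / E
  spiny-fruited bitter: (348 − 404.4375)² / 404.4375 = 7.8756
  spiny-fruited non-bitter: (159 − 134.8125)² / 134.8125 = 4.3396
  smooth-fruited bitter: (168 − 134.8125)² / 134.8125 = 8.1699
  smooth-fruited non-bitter: (44 − 44.9375)² / 44.9375 = 0.0196
χ² = 7.8756 + 4.3396 + 8.1699 + 0.0196 = 20.4047 ≈ 20.405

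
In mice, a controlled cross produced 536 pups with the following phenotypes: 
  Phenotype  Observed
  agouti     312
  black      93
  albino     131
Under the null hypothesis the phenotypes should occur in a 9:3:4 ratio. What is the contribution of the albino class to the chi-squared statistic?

Under the 9:3:4 hypothesis (Σ ratio = 16, N = 536):
  agouti: 536 × 9/16 = 301.5
  black: 536 × 3/16 = 100.5
  albino: 536 × 4/16 = 134
Contribution of albino: (131 − 134)² / 134 = 0.0672

0.067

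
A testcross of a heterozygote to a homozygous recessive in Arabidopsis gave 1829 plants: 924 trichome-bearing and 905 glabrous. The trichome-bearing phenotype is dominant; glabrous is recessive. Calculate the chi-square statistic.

0.197

A testcross of a heterozygote (Aa × aa) gives a 1:1 phenotypic ratio.
Under the 1:1 hypothesis (Σ ratio = 2, N = 1829):
  trichome-bearing: 1829 × 1/2 = 914.5
  glabrous: 1829 × 1/2 = 914.5
χ² = Σ (O − E)² / E
  trichome-bearing: (924 − 914.5)² / 914.5 = 0.0987
  glabrous: (905 − 914.5)² / 914.5 = 0.0987
χ² = 0.0987 + 0.0987 = 0.1974 ≈ 0.197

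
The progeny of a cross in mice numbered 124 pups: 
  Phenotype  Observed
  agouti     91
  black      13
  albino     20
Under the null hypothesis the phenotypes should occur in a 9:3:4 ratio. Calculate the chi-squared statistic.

14.896

Expected counts for N = 124 under a 9:3:4 ratio (total parts = 16):
  agouti: 124 × 9/16 = 69.75
  black: 124 × 3/16 = 23.25
  albino: 124 × 4/16 = 31
χ² = Σ (O − E)² / E
  agouti: (91 − 69.75)² / 69.75 = 6.4740
  black: (13 − 23.25)² / 23.25 = 4.5188
  albino: (20 − 31)² / 31 = 3.9032
χ² = 6.4740 + 4.5188 + 3.9032 = 14.896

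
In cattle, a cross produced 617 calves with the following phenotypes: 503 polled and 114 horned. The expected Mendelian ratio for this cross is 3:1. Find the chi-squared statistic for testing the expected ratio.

14.004

The 3:1 ratio has 4 parts, so with N = 617 the expected counts are:
  polled: 617 × 3/4 = 462.75
  horned: 617 × 1/4 = 154.25
χ² = Σ (O − E)² / E
  polled: (503 − 462.75)² / 462.75 = 3.5009
  horned: (114 − 154.25)² / 154.25 = 10.5028
χ² = 3.5009 + 10.5028 = 14.0037 ≈ 14.004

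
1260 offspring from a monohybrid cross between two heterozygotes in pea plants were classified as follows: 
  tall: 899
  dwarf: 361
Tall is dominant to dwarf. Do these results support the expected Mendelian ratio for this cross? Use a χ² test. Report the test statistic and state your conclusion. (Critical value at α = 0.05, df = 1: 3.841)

For a monohybrid cross between heterozygotes with complete dominance, the expected phenotypic ratio is 3:1.
Expected counts for N = 1260 under a 3:1 ratio (total parts = 4):
  tall: 1260 × 3/4 = 945
  dwarf: 1260 × 1/4 = 315
χ² = Σ (O − E)² / E
  tall: (899 − 945)² / 945 = 2.2392
  dwarf: (361 − 315)² / 315 = 6.7175
χ² = 2.2392 + 6.7175 = 8.9567 ≈ 8.957
Degrees of freedom = 2 − 1 = 1; critical value at α = 0.05 is 3.841.
Since 8.957 > 3.841, we reject the null hypothesis — the data do not fit the 3:1 ratio.

8.957; not consistent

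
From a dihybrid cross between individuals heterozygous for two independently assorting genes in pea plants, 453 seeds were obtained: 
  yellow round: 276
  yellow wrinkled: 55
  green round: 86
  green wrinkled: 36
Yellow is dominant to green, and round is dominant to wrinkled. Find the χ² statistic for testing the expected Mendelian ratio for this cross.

14.414

A dihybrid F₂ with independent assortment and complete dominance at both loci gives a 9:3:3:1 phenotypic ratio.
Expected counts for N = 453 under a 9:3:3:1 ratio (total parts = 16):
  yellow round: 453 × 9/16 = 254.8125
  yellow wrinkled: 453 × 3/16 = 84.9375
  green round: 453 × 3/16 = 84.9375
  green wrinkled: 453 × 1/16 = 28.3125
χ² = Σ (O − E)² / E
  yellow round: (276 − 254.8125)² / 254.8125 = 1.7617
  yellow wrinkled: (55 − 84.9375)² / 84.9375 = 10.5519
  green round: (86 − 84.9375)² / 84.9375 = 0.0133
  green wrinkled: (36 − 28.3125)² / 28.3125 = 2.0873
χ² = 1.7617 + 10.5519 + 0.0133 + 2.0873 = 14.4142 ≈ 14.414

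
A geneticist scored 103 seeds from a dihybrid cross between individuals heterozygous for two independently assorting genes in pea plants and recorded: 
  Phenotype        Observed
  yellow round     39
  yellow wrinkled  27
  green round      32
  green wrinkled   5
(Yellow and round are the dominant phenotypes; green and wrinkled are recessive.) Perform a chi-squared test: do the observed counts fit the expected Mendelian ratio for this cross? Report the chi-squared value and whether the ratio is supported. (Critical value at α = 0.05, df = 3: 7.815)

17.906; not consistent

A dihybrid F₂ with independent assortment and complete dominance at both loci gives a 9:3:3:1 phenotypic ratio.
Total ratio parts = 16. Expected numbers out of 103:
  yellow round: 103 × 9/16 = 57.9375
  yellow wrinkled: 103 × 3/16 = 19.3125
  green round: 103 × 3/16 = 19.3125
  green wrinkled: 103 × 1/16 = 6.4375
χ² = Σ (O − E)² / E
  yellow round: (39 − 57.9375)² / 57.9375 = 6.1899
  yellow wrinkled: (27 − 19.3125)² / 19.3125 = 3.0601
  green round: (32 − 19.3125)² / 19.3125 = 8.3352
  green wrinkled: (5 − 6.4375)² / 6.4375 = 0.3210
χ² = 6.1899 + 3.0601 + 8.3352 + 0.3210 = 17.9062 ≈ 17.906
Degrees of freedom = 4 − 1 = 3; critical value at α = 0.05 is 7.815.
Since 17.906 > 7.815, we reject the null hypothesis — the data do not fit the 9:3:3:1 ratio.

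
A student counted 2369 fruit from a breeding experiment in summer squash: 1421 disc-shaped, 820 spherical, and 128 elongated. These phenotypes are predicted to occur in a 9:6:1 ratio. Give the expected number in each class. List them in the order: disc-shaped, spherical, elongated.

1332.5625, 888.375, 148.0625

Total ratio parts = 16. Expected numbers out of 2369:
  disc-shaped: 2369 × 9/16 = 1332.5625
  spherical: 2369 × 6/16 = 888.375
  elongated: 2369 × 1/16 = 148.0625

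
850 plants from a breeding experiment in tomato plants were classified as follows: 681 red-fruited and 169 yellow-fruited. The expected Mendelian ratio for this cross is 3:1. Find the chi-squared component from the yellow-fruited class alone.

8.905

Expected counts for N = 850 under a 3:1 ratio (total parts = 4):
  red-fruited: 850 × 3/4 = 637.5
  yellow-fruited: 850 × 1/4 = 212.5
Contribution of yellow-fruited: (169 − 212.5)² / 212.5 = 8.9047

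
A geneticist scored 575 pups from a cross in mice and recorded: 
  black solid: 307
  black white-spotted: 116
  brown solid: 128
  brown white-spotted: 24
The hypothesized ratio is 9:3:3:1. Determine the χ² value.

9.203

The 9:3:3:1 ratio has 16 parts, so with N = 575 the expected counts are:
  black solid: 575 × 9/16 = 323.4375
  black white-spotted: 575 × 3/16 = 107.8125
  brown solid: 575 × 3/16 = 107.8125
  brown white-spotted: 575 × 1/16 = 35.9375
χ² = Σ (O − E)² / E
  black solid: (307 − 323.4375)² / 323.4375 = 0.8354
  black white-spotted: (116 − 107.8125)² / 107.8125 = 0.6218
  brown solid: (128 − 107.8125)² / 107.8125 = 3.7800
  brown white-spotted: (24 − 35.9375)² / 35.9375 = 3.9653
χ² = 0.8354 + 0.6218 + 3.7800 + 3.9653 = 9.2025 ≈ 9.203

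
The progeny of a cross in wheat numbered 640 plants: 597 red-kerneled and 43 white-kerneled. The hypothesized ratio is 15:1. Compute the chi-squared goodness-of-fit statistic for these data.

0.240

Under the 15:1 hypothesis (Σ ratio = 16, N = 640):
  red-kerneled: 640 × 15/16 = 600
  white-kerneled: 640 × 1/16 = 40
χ² = Σ (O − E)² / E
  red-kerneled: (597 − 600)² / 600 = 0.0150
  white-kerneled: (43 − 40)² / 40 = 0.2250
χ² = 0.0150 + 0.2250 = 0.240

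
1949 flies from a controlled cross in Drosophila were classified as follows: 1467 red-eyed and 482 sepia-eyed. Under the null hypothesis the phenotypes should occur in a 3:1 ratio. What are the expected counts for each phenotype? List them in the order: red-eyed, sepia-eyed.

1461.75, 487.25

Under the 3:1 hypothesis (Σ ratio = 4, N = 1949):
  red-eyed: 1949 × 3/4 = 1461.75
  sepia-eyed: 1949 × 1/4 = 487.25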